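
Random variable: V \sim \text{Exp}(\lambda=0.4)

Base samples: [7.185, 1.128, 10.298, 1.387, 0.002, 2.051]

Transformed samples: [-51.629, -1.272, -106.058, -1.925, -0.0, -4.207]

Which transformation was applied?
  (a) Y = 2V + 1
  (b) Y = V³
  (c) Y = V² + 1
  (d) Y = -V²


Checking option (d) Y = -V²:
  V = 7.185 -> Y = -51.629 ✓
  V = 1.128 -> Y = -1.272 ✓
  V = 10.298 -> Y = -106.058 ✓
All samples match this transformation.

(d) -V²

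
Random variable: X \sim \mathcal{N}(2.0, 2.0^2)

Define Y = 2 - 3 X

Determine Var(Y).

For Y = aX + b: Var(Y) = a² * Var(X)
Var(X) = 2.0^2 = 4
Var(Y) = (-3)² * 4 = 9 * 4 = 36

36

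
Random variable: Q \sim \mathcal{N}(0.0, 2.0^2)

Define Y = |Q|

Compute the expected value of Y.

For X ~ N(0, 2.0²), E[|X|] = sigma * sqrt(2/pi)
= 2.0 * sqrt(2/pi) = 1.5957691

1.5957691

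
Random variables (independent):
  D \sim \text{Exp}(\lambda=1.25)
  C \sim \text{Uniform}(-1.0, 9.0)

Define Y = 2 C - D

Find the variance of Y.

For independent RVs: Var(aX + bY) = a²Var(X) + b²Var(Y)
Var(D) = 0.64
Var(C) = 8.3333333
Var(Y) = (-1)²*0.64 + 2²*8.3333333
= 1*0.64 + 4*8.3333333 = 33.973333

33.973333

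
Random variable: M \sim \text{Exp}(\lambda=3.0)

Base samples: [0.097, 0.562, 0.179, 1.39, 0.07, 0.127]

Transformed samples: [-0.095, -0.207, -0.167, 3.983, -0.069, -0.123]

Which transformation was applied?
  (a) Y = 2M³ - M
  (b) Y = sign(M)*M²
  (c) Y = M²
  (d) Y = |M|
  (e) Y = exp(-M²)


Checking option (a) Y = 2M³ - M:
  M = 0.097 -> Y = -0.095 ✓
  M = 0.562 -> Y = -0.207 ✓
  M = 0.179 -> Y = -0.167 ✓
All samples match this transformation.

(a) 2M³ - M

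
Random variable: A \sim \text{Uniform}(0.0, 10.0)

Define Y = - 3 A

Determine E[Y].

For Y = -3A:
E[Y] = -3 * E[A]
E[A] = (0 + 10)/2 = 5
E[Y] = -3 * 5 = -15

-15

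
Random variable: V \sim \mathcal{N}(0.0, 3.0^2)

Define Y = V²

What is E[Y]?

Using E[X²] = Var(X) + (E[X])²:
E[V] = 0
Var(V) = 3.0^2 = 9
E[V²] = 9 + 0² = 9 + 0 = 9

9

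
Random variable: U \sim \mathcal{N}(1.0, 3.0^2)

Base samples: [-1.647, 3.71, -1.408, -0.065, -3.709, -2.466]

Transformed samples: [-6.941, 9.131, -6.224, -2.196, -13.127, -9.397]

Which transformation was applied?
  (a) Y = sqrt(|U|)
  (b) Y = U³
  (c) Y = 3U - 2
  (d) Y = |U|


Checking option (c) Y = 3U - 2:
  U = -1.647 -> Y = -6.941 ✓
  U = 3.71 -> Y = 9.131 ✓
  U = -1.408 -> Y = -6.224 ✓
All samples match this transformation.

(c) 3U - 2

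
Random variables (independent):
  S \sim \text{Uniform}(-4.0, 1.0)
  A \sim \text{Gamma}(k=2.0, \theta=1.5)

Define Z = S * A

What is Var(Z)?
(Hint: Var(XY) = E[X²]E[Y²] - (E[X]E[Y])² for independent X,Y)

Var(XY) = E[X²]E[Y²] - (E[X]E[Y])²
E[S] = -1.5, Var(S) = 2.0833333
E[A] = 3, Var(A) = 4.5
E[S²] = 2.0833333 + (-1.5)² = 4.3333333
E[A²] = 4.5 + 3² = 13.5
Var(Z) = 4.3333333*13.5 - (-1.5*3)²
= 58.5 - 20.25 = 38.25

38.25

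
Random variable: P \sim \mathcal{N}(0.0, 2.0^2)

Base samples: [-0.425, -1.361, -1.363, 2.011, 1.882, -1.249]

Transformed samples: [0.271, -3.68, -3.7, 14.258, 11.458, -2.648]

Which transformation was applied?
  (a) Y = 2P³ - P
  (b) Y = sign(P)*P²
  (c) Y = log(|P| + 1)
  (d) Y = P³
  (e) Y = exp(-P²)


Checking option (a) Y = 2P³ - P:
  P = -0.425 -> Y = 0.271 ✓
  P = -1.361 -> Y = -3.68 ✓
  P = -1.363 -> Y = -3.7 ✓
All samples match this transformation.

(a) 2P³ - P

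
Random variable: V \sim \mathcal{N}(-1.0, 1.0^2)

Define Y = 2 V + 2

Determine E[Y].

For Y = 2V + 2:
E[Y] = 2 * E[V] + 2
E[V] = -1.0 = -1
E[Y] = 2 * (-1) + 2 = 0

0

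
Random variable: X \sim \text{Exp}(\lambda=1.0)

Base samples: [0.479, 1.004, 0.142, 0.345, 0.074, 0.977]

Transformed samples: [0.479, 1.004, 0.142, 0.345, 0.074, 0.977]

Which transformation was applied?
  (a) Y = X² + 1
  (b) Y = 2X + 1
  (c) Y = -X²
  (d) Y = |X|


Checking option (d) Y = |X|:
  X = 0.479 -> Y = 0.479 ✓
  X = 1.004 -> Y = 1.004 ✓
  X = 0.142 -> Y = 0.142 ✓
All samples match this transformation.

(d) |X|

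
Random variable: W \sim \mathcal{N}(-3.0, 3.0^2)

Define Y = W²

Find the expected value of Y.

Using E[X²] = Var(X) + (E[X])²:
E[W] = -3
Var(W) = 3.0^2 = 9
E[W²] = 9 + (-3)² = 9 + 9 = 18

18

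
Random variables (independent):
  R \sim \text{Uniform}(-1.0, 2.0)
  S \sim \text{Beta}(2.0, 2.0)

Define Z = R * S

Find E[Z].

For independent RVs: E[XY] = E[X]*E[Y]
E[R] = 0.5
E[S] = 0.5
E[Z] = 0.5 * 0.5 = 0.25

0.25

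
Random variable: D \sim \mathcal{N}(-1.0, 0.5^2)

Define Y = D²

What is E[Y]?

Using E[X²] = Var(X) + (E[X])²:
E[D] = -1
Var(D) = 0.5^2 = 0.25
E[D²] = 0.25 + (-1)² = 0.25 + 1 = 1.25

1.25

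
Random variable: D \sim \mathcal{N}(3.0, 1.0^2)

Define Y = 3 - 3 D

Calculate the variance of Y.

For Y = aD + b: Var(Y) = a² * Var(D)
Var(D) = 1.0^2 = 1
Var(Y) = (-3)² * 1 = 9 * 1 = 9

9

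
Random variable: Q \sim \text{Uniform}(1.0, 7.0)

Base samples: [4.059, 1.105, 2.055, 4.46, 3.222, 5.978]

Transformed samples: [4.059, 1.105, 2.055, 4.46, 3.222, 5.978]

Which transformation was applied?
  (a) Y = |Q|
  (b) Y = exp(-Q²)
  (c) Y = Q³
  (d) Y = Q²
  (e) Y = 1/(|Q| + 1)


Checking option (a) Y = |Q|:
  Q = 4.059 -> Y = 4.059 ✓
  Q = 1.105 -> Y = 1.105 ✓
  Q = 2.055 -> Y = 2.055 ✓
All samples match this transformation.

(a) |Q|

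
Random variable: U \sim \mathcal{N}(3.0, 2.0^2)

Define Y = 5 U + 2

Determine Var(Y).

For Y = aU + b: Var(Y) = a² * Var(U)
Var(U) = 2.0^2 = 4
Var(Y) = 5² * 4 = 25 * 4 = 100

100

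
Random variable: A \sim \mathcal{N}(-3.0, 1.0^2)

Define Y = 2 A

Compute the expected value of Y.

For Y = 2A:
E[Y] = 2 * E[A]
E[A] = -3.0 = -3
E[Y] = 2 * (-3) = -6

-6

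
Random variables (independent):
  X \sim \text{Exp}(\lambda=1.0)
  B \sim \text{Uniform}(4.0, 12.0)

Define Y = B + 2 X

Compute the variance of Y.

For independent RVs: Var(aX + bY) = a²Var(X) + b²Var(Y)
Var(X) = 1
Var(B) = 5.3333333
Var(Y) = 2²*1 + 1²*5.3333333
= 4*1 + 1*5.3333333 = 9.3333333

9.3333333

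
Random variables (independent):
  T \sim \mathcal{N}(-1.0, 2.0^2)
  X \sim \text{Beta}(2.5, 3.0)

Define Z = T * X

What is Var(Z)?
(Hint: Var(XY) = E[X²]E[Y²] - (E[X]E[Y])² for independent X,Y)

Var(XY) = E[X²]E[Y²] - (E[X]E[Y])²
E[T] = -1, Var(T) = 4
E[X] = 0.45454545, Var(X) = 0.038143675
E[T²] = 4 + (-1)² = 5
E[X²] = 0.038143675 + 0.45454545² = 0.24475524
Var(Z) = 5*0.24475524 - (-1*0.45454545)²
= 1.2237762 - 0.20661157 = 1.0171647

1.0171647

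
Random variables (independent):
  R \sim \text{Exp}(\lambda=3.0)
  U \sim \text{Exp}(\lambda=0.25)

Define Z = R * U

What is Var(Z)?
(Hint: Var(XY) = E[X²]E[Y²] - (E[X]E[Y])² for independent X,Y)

Var(XY) = E[X²]E[Y²] - (E[X]E[Y])²
E[R] = 0.33333333, Var(R) = 0.11111111
E[U] = 4, Var(U) = 16
E[R²] = 0.11111111 + 0.33333333² = 0.22222222
E[U²] = 16 + 4² = 32
Var(Z) = 0.22222222*32 - (0.33333333*4)²
= 7.1111111 - 1.7777778 = 5.3333333

5.3333333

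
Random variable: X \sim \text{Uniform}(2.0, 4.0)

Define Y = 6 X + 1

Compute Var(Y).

For Y = aX + b: Var(Y) = a² * Var(X)
Var(X) = (4 - 2)^2/12 = 0.33333333
Var(Y) = 6² * 0.33333333 = 36 * 0.33333333 = 12

12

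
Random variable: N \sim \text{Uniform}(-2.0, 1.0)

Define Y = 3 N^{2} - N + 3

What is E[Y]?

E[Y] = 3*E[N²] - 1*E[N] + 3
E[N] = -0.5
E[N²] = Var(N) + (E[N])² = 0.75 + 0.25 = 1
E[Y] = 3*1 - 1*(-0.5) + 3 = 6.5

6.5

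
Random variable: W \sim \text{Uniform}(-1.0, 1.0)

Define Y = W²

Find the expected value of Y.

E[W²] = Var(W) + (E[W])² = 0.33333333 + 0 = 0.33333333

0.33333333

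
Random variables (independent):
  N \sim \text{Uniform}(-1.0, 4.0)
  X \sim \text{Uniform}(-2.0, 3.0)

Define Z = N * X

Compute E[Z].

For independent RVs: E[XY] = E[X]*E[Y]
E[N] = 1.5
E[X] = 0.5
E[Z] = 1.5 * 0.5 = 0.75

0.75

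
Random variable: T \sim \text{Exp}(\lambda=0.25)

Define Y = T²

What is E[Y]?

Using E[X²] = Var(X) + (E[X])²:
E[T] = 4
Var(T) = 1/0.25^2 = 16
E[T²] = 16 + 4² = 16 + 16 = 32

32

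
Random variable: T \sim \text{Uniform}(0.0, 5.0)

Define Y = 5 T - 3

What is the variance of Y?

For Y = aT + b: Var(Y) = a² * Var(T)
Var(T) = (5 - 0)^2/12 = 2.0833333
Var(Y) = 5² * 2.0833333 = 25 * 2.0833333 = 52.083333

52.083333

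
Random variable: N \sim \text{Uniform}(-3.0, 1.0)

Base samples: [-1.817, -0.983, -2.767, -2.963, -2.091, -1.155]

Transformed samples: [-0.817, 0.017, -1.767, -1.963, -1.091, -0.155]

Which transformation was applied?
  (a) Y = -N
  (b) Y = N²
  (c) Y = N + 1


Checking option (c) Y = N + 1:
  N = -1.817 -> Y = -0.817 ✓
  N = -0.983 -> Y = 0.017 ✓
  N = -2.767 -> Y = -1.767 ✓
All samples match this transformation.

(c) N + 1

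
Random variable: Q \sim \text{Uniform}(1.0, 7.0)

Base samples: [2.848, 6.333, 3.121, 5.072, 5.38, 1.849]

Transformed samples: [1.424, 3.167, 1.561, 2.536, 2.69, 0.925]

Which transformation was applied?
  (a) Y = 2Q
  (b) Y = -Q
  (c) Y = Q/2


Checking option (c) Y = Q/2:
  Q = 2.848 -> Y = 1.424 ✓
  Q = 6.333 -> Y = 3.167 ✓
  Q = 3.121 -> Y = 1.561 ✓
All samples match this transformation.

(c) Q/2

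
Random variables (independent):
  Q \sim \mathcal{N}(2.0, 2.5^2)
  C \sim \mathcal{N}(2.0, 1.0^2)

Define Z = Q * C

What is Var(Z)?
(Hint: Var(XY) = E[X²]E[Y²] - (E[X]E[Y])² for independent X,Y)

Var(XY) = E[X²]E[Y²] - (E[X]E[Y])²
E[Q] = 2, Var(Q) = 6.25
E[C] = 2, Var(C) = 1
E[Q²] = 6.25 + 2² = 10.25
E[C²] = 1 + 2² = 5
Var(Z) = 10.25*5 - (2*2)²
= 51.25 - 16 = 35.25

35.25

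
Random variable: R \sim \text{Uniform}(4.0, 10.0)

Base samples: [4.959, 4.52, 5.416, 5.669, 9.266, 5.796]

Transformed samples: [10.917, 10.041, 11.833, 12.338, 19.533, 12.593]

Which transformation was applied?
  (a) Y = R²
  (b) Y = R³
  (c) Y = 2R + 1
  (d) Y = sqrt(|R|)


Checking option (c) Y = 2R + 1:
  R = 4.959 -> Y = 10.917 ✓
  R = 4.52 -> Y = 10.041 ✓
  R = 5.416 -> Y = 11.833 ✓
All samples match this transformation.

(c) 2R + 1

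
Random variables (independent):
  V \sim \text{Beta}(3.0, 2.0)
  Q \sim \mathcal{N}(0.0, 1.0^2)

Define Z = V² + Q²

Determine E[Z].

E[Z] = E[V²] + E[Q²]
E[V²] = Var(V) + E[V]² = 0.04 + 0.36 = 0.4
E[Q²] = Var(Q) + E[Q]² = 1 + 0 = 1
E[Z] = 0.4 + 1 = 1.4

1.4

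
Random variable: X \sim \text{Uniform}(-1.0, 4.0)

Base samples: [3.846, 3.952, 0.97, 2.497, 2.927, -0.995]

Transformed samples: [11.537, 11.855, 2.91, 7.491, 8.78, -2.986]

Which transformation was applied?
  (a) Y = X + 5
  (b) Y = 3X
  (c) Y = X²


Checking option (b) Y = 3X:
  X = 3.846 -> Y = 11.537 ✓
  X = 3.952 -> Y = 11.855 ✓
  X = 0.97 -> Y = 2.91 ✓
All samples match this transformation.

(b) 3X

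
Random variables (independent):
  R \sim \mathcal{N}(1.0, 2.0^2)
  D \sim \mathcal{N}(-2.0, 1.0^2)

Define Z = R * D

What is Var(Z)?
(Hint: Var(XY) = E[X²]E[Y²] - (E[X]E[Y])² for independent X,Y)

Var(XY) = E[X²]E[Y²] - (E[X]E[Y])²
E[R] = 1, Var(R) = 4
E[D] = -2, Var(D) = 1
E[R²] = 4 + 1² = 5
E[D²] = 1 + (-2)² = 5
Var(Z) = 5*5 - (1*(-2))²
= 25 - 4 = 21

21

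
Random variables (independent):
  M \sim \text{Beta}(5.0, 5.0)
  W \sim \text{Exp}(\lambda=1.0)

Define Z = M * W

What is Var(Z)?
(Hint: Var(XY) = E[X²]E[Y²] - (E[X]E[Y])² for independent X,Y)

Var(XY) = E[X²]E[Y²] - (E[X]E[Y])²
E[M] = 0.5, Var(M) = 0.022727273
E[W] = 1, Var(W) = 1
E[M²] = 0.022727273 + 0.5² = 0.27272727
E[W²] = 1 + 1² = 2
Var(Z) = 0.27272727*2 - (0.5*1)²
= 0.54545455 - 0.25 = 0.29545455

0.29545455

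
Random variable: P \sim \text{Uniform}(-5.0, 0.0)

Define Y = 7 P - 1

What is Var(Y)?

For Y = aP + b: Var(Y) = a² * Var(P)
Var(P) = (0 + 5)^2/12 = 2.0833333
Var(Y) = 7² * 2.0833333 = 49 * 2.0833333 = 102.08333

102.08333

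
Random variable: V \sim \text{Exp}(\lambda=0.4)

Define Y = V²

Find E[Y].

Using E[X²] = Var(X) + (E[X])²:
E[V] = 2.5
Var(V) = 1/0.4^2 = 6.25
E[V²] = 6.25 + 2.5² = 6.25 + 6.25 = 12.5

12.5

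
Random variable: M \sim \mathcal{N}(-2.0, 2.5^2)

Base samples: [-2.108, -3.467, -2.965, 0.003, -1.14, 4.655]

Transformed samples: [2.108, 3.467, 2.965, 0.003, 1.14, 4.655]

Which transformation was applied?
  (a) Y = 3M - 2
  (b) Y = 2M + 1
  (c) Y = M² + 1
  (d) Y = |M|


Checking option (d) Y = |M|:
  M = -2.108 -> Y = 2.108 ✓
  M = -3.467 -> Y = 3.467 ✓
  M = -2.965 -> Y = 2.965 ✓
All samples match this transformation.

(d) |M|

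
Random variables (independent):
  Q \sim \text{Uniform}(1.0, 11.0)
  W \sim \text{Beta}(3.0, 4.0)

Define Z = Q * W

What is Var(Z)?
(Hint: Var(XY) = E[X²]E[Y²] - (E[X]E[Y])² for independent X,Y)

Var(XY) = E[X²]E[Y²] - (E[X]E[Y])²
E[Q] = 6, Var(Q) = 8.3333333
E[W] = 0.42857143, Var(W) = 0.030612245
E[Q²] = 8.3333333 + 6² = 44.333333
E[W²] = 0.030612245 + 0.42857143² = 0.21428571
Var(Z) = 44.333333*0.21428571 - (6*0.42857143)²
= 9.5 - 6.6122449 = 2.8877551

2.8877551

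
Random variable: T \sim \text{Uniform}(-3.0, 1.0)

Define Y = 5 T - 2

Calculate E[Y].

For Y = 5T - 2:
E[Y] = 5 * E[T] - 2
E[T] = (-3 + 1)/2 = -1
E[Y] = 5 * (-1) - 2 = -7

-7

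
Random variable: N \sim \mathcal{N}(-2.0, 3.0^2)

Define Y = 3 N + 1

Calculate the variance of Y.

For Y = aN + b: Var(Y) = a² * Var(N)
Var(N) = 3.0^2 = 9
Var(Y) = 3² * 9 = 9 * 9 = 81

81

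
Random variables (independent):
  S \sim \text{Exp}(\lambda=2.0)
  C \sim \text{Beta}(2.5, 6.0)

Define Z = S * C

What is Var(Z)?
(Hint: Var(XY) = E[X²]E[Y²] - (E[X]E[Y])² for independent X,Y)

Var(XY) = E[X²]E[Y²] - (E[X]E[Y])²
E[S] = 0.5, Var(S) = 0.25
E[C] = 0.29411765, Var(C) = 0.021853943
E[S²] = 0.25 + 0.5² = 0.5
E[C²] = 0.021853943 + 0.29411765² = 0.10835913
Var(Z) = 0.5*0.10835913 - (0.5*0.29411765)²
= 0.054179567 - 0.021626298 = 0.032553269

0.032553269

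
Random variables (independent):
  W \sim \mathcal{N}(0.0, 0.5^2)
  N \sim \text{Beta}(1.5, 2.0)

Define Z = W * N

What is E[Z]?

For independent RVs: E[XY] = E[X]*E[Y]
E[W] = 0
E[N] = 0.42857143
E[Z] = 0 * 0.42857143 = 0

0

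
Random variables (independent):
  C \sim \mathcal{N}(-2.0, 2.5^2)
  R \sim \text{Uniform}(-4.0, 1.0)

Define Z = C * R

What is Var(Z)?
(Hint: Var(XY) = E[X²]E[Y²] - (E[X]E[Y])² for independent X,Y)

Var(XY) = E[X²]E[Y²] - (E[X]E[Y])²
E[C] = -2, Var(C) = 6.25
E[R] = -1.5, Var(R) = 2.0833333
E[C²] = 6.25 + (-2)² = 10.25
E[R²] = 2.0833333 + (-1.5)² = 4.3333333
Var(Z) = 10.25*4.3333333 - (-2*(-1.5))²
= 44.416667 - 9 = 35.416667

35.416667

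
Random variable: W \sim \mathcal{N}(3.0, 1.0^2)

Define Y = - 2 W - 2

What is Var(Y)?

For Y = aW + b: Var(Y) = a² * Var(W)
Var(W) = 1.0^2 = 1
Var(Y) = (-2)² * 1 = 4 * 1 = 4

4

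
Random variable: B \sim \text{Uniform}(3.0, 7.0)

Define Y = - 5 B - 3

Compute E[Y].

For Y = -5B - 3:
E[Y] = -5 * E[B] - 3
E[B] = (3 + 7)/2 = 5
E[Y] = -5 * 5 - 3 = -28

-28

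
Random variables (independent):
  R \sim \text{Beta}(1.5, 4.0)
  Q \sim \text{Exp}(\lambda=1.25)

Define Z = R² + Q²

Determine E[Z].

E[Z] = E[R²] + E[Q²]
E[R²] = Var(R) + E[R]² = 0.03051494 + 0.074380165 = 0.1048951
E[Q²] = Var(Q) + E[Q]² = 0.64 + 0.64 = 1.28
E[Z] = 0.1048951 + 1.28 = 1.3848951

1.3848951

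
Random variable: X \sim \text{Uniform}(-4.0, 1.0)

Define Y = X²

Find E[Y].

Using E[X²] = Var(X) + (E[X])²:
E[X] = -1.5
Var(X) = (1 + 4)^2/12 = 2.0833333
E[X²] = 2.0833333 + (-1.5)² = 2.0833333 + 2.25 = 4.3333333

4.3333333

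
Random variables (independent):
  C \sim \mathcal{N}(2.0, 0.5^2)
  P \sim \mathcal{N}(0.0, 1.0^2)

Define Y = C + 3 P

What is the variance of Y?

For independent RVs: Var(aX + bY) = a²Var(X) + b²Var(Y)
Var(C) = 0.25
Var(P) = 1
Var(Y) = 1²*0.25 + 3²*1
= 1*0.25 + 9*1 = 9.25

9.25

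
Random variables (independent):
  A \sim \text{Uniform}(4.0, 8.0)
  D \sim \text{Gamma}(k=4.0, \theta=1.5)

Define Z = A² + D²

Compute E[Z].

E[Z] = E[A²] + E[D²]
E[A²] = Var(A) + E[A]² = 1.3333333 + 36 = 37.333333
E[D²] = Var(D) + E[D]² = 9 + 36 = 45
E[Z] = 37.333333 + 45 = 82.333333

82.333333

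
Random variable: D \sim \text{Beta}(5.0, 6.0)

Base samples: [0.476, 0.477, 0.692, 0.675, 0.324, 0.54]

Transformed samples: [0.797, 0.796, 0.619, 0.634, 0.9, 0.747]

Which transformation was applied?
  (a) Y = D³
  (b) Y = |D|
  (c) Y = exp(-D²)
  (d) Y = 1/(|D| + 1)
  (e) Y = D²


Checking option (c) Y = exp(-D²):
  D = 0.476 -> Y = 0.797 ✓
  D = 0.477 -> Y = 0.796 ✓
  D = 0.692 -> Y = 0.619 ✓
All samples match this transformation.

(c) exp(-D²)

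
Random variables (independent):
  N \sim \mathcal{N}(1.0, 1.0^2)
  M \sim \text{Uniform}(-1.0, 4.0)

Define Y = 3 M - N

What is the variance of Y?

For independent RVs: Var(aX + bY) = a²Var(X) + b²Var(Y)
Var(N) = 1
Var(M) = 2.0833333
Var(Y) = (-1)²*1 + 3²*2.0833333
= 1*1 + 9*2.0833333 = 19.75

19.75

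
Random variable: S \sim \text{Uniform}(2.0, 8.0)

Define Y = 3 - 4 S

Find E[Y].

For Y = -4S + 3:
E[Y] = -4 * E[S] + 3
E[S] = (2 + 8)/2 = 5
E[Y] = -4 * 5 + 3 = -17

-17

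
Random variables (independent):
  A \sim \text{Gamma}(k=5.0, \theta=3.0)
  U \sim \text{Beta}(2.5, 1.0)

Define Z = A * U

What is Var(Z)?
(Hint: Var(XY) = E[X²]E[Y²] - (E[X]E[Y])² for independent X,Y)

Var(XY) = E[X²]E[Y²] - (E[X]E[Y])²
E[A] = 15, Var(A) = 45
E[U] = 0.71428571, Var(U) = 0.045351474
E[A²] = 45 + 15² = 270
E[U²] = 0.045351474 + 0.71428571² = 0.55555556
Var(Z) = 270*0.55555556 - (15*0.71428571)²
= 150 - 114.79592 = 35.204082

35.204082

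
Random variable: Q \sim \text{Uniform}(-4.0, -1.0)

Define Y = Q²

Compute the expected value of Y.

Using E[X²] = Var(X) + (E[X])²:
E[Q] = -2.5
Var(Q) = (-1 + 4)^2/12 = 0.75
E[Q²] = 0.75 + (-2.5)² = 0.75 + 6.25 = 7

7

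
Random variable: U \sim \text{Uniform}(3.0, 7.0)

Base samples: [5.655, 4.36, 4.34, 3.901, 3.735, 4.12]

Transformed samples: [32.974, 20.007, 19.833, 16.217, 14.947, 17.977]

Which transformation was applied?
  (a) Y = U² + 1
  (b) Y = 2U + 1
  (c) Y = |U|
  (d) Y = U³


Checking option (a) Y = U² + 1:
  U = 5.655 -> Y = 32.974 ✓
  U = 4.36 -> Y = 20.007 ✓
  U = 4.34 -> Y = 19.833 ✓
All samples match this transformation.

(a) U² + 1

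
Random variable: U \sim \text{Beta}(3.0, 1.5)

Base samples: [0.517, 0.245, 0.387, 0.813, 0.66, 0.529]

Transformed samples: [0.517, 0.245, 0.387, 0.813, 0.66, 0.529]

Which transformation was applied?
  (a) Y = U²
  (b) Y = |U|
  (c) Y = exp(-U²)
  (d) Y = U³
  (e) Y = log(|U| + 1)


Checking option (b) Y = |U|:
  U = 0.517 -> Y = 0.517 ✓
  U = 0.245 -> Y = 0.245 ✓
  U = 0.387 -> Y = 0.387 ✓
All samples match this transformation.

(b) |U|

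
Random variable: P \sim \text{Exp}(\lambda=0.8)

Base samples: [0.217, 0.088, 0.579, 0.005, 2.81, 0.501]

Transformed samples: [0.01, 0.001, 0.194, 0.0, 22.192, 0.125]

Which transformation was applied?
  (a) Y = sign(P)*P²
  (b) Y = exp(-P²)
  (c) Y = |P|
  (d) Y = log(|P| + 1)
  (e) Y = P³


Checking option (e) Y = P³:
  P = 0.217 -> Y = 0.01 ✓
  P = 0.088 -> Y = 0.001 ✓
  P = 0.579 -> Y = 0.194 ✓
All samples match this transformation.

(e) P³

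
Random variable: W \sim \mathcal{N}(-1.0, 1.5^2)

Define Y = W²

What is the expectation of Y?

E[W²] = Var(W) + (E[W])² = 2.25 + 1 = 3.25

3.25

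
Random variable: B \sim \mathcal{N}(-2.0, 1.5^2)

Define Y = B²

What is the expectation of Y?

E[B²] = Var(B) + (E[B])² = 2.25 + 4 = 6.25

6.25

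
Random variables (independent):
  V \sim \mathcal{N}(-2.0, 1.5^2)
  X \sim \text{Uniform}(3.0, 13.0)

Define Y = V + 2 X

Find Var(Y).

For independent RVs: Var(aX + bY) = a²Var(X) + b²Var(Y)
Var(V) = 2.25
Var(X) = 8.3333333
Var(Y) = 1²*2.25 + 2²*8.3333333
= 1*2.25 + 4*8.3333333 = 35.583333

35.583333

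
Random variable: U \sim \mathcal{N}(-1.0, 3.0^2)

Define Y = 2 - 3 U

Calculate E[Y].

For Y = -3U + 2:
E[Y] = -3 * E[U] + 2
E[U] = -1.0 = -1
E[Y] = -3 * (-1) + 2 = 5

5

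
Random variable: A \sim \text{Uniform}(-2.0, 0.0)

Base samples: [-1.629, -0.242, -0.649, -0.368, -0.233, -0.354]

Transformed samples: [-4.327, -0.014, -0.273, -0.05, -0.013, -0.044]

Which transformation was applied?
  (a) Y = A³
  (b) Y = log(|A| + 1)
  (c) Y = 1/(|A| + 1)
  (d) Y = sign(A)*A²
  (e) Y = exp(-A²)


Checking option (a) Y = A³:
  A = -1.629 -> Y = -4.327 ✓
  A = -0.242 -> Y = -0.014 ✓
  A = -0.649 -> Y = -0.273 ✓
All samples match this transformation.

(a) A³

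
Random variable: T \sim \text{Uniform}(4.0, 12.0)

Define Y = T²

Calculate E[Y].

Using E[X²] = Var(X) + (E[X])²:
E[T] = 8
Var(T) = (12 - 4)^2/12 = 5.3333333
E[T²] = 5.3333333 + 8² = 5.3333333 + 64 = 69.333333

69.333333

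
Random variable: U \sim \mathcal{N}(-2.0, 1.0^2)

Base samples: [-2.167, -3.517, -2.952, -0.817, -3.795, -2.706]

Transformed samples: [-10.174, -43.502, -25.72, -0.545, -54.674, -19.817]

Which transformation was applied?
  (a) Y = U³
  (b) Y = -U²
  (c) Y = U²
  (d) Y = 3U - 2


Checking option (a) Y = U³:
  U = -2.167 -> Y = -10.174 ✓
  U = -3.517 -> Y = -43.502 ✓
  U = -2.952 -> Y = -25.72 ✓
All samples match this transformation.

(a) U³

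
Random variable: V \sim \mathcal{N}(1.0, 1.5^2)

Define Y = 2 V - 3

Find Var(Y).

For Y = aV + b: Var(Y) = a² * Var(V)
Var(V) = 1.5^2 = 2.25
Var(Y) = 2² * 2.25 = 4 * 2.25 = 9

9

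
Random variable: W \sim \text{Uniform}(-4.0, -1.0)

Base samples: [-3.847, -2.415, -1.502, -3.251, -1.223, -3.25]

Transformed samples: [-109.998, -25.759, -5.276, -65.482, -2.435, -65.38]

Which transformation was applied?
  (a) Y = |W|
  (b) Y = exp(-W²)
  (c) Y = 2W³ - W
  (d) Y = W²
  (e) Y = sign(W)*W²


Checking option (c) Y = 2W³ - W:
  W = -3.847 -> Y = -109.998 ✓
  W = -2.415 -> Y = -25.759 ✓
  W = -1.502 -> Y = -5.276 ✓
All samples match this transformation.

(c) 2W³ - W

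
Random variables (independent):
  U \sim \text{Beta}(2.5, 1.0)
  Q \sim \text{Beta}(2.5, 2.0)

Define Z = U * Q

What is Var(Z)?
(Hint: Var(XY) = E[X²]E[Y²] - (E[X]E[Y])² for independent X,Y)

Var(XY) = E[X²]E[Y²] - (E[X]E[Y])²
E[U] = 0.71428571, Var(U) = 0.045351474
E[Q] = 0.55555556, Var(Q) = 0.044893378
E[U²] = 0.045351474 + 0.71428571² = 0.55555556
E[Q²] = 0.044893378 + 0.55555556² = 0.35353535
Var(Z) = 0.55555556*0.35353535 - (0.71428571*0.55555556)²
= 0.19640853 - 0.1574704 = 0.038938134

0.038938134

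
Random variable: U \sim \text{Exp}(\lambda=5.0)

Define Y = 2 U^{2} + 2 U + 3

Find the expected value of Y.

E[Y] = 2*E[U²] + 2*E[U] + 3
E[U] = 0.2
E[U²] = Var(U) + (E[U])² = 0.04 + 0.04 = 0.08
E[Y] = 2*0.08 + 2*0.2 + 3 = 3.56

3.56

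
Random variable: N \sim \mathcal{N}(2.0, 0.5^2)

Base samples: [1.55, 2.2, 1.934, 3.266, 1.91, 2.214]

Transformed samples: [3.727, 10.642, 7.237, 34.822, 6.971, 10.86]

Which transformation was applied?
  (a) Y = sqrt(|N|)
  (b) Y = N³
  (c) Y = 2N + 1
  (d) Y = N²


Checking option (b) Y = N³:
  N = 1.55 -> Y = 3.727 ✓
  N = 2.2 -> Y = 10.642 ✓
  N = 1.934 -> Y = 7.237 ✓
All samples match this transformation.

(b) N³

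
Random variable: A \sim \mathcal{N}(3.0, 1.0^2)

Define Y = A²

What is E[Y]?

E[A²] = Var(A) + (E[A])² = 1 + 9 = 10

10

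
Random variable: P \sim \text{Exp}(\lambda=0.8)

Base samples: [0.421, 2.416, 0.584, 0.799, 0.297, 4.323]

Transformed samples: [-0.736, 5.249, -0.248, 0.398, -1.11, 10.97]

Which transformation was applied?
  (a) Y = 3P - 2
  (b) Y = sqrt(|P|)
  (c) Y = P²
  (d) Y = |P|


Checking option (a) Y = 3P - 2:
  P = 0.421 -> Y = -0.736 ✓
  P = 2.416 -> Y = 5.249 ✓
  P = 0.584 -> Y = -0.248 ✓
All samples match this transformation.

(a) 3P - 2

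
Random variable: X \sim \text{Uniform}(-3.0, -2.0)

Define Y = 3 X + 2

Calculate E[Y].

For Y = 3X + 2:
E[Y] = 3 * E[X] + 2
E[X] = (-3 - 2)/2 = -2.5
E[Y] = 3 * (-2.5) + 2 = -5.5

-5.5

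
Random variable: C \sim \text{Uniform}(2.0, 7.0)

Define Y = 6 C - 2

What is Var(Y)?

For Y = aC + b: Var(Y) = a² * Var(C)
Var(C) = (7 - 2)^2/12 = 2.0833333
Var(Y) = 6² * 2.0833333 = 36 * 2.0833333 = 75

75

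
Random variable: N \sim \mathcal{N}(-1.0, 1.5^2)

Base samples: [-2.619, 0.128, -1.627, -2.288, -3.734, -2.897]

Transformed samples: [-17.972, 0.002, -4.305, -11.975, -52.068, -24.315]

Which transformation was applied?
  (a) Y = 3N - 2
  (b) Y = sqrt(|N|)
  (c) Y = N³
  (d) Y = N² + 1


Checking option (c) Y = N³:
  N = -2.619 -> Y = -17.972 ✓
  N = 0.128 -> Y = 0.002 ✓
  N = -1.627 -> Y = -4.305 ✓
All samples match this transformation.

(c) N³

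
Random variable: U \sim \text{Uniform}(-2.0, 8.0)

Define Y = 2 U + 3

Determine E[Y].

For Y = 2U + 3:
E[Y] = 2 * E[U] + 3
E[U] = (-2 + 8)/2 = 3
E[Y] = 2 * 3 + 3 = 9

9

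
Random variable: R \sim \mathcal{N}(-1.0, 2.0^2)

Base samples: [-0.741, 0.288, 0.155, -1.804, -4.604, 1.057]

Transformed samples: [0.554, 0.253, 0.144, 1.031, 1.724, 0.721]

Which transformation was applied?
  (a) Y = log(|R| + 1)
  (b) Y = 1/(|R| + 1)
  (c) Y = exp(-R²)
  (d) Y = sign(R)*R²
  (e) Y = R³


Checking option (a) Y = log(|R| + 1):
  R = -0.741 -> Y = 0.554 ✓
  R = 0.288 -> Y = 0.253 ✓
  R = 0.155 -> Y = 0.144 ✓
All samples match this transformation.

(a) log(|R| + 1)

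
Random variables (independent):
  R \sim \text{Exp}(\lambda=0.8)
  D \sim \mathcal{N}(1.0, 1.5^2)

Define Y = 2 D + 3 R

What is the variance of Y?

For independent RVs: Var(aX + bY) = a²Var(X) + b²Var(Y)
Var(R) = 1.5625
Var(D) = 2.25
Var(Y) = 3²*1.5625 + 2²*2.25
= 9*1.5625 + 4*2.25 = 23.0625

23.0625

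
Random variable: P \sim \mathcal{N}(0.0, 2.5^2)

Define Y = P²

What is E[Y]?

Using E[X²] = Var(X) + (E[X])²:
E[P] = 0
Var(P) = 2.5^2 = 6.25
E[P²] = 6.25 + 0² = 6.25 + 0 = 6.25

6.25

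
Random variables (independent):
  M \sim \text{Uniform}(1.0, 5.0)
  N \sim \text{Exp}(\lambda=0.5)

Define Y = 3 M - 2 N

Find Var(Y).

For independent RVs: Var(aX + bY) = a²Var(X) + b²Var(Y)
Var(M) = 1.3333333
Var(N) = 4
Var(Y) = 3²*1.3333333 + (-2)²*4
= 9*1.3333333 + 4*4 = 28

28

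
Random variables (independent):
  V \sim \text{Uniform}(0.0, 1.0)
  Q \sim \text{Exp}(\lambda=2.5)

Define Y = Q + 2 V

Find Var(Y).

For independent RVs: Var(aX + bY) = a²Var(X) + b²Var(Y)
Var(V) = 0.083333333
Var(Q) = 0.16
Var(Y) = 2²*0.083333333 + 1²*0.16
= 4*0.083333333 + 1*0.16 = 0.49333333

0.49333333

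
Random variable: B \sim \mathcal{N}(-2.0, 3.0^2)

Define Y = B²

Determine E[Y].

Using E[X²] = Var(X) + (E[X])²:
E[B] = -2
Var(B) = 3.0^2 = 9
E[B²] = 9 + (-2)² = 9 + 4 = 13

13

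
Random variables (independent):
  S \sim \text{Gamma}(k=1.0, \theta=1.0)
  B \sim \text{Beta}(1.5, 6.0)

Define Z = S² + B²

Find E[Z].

E[Z] = E[S²] + E[B²]
E[S²] = Var(S) + E[S]² = 1 + 1 = 2
E[B²] = Var(B) + E[B]² = 0.018823529 + 0.04 = 0.058823529
E[Z] = 2 + 0.058823529 = 2.0588235

2.0588235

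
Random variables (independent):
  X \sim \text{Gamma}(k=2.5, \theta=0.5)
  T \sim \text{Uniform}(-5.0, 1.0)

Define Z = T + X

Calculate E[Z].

E[Z] = 1*E[X] + 1*E[T]
E[X] = 1.25
E[T] = -2
E[Z] = 1*1.25 + 1*(-2) = -0.75

-0.75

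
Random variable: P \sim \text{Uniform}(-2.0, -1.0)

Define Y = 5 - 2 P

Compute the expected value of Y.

For Y = -2P + 5:
E[Y] = -2 * E[P] + 5
E[P] = (-2 - 1)/2 = -1.5
E[Y] = -2 * (-1.5) + 5 = 8

8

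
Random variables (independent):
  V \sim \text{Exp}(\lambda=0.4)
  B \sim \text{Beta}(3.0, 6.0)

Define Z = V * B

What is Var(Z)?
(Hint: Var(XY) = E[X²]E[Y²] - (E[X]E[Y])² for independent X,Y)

Var(XY) = E[X²]E[Y²] - (E[X]E[Y])²
E[V] = 2.5, Var(V) = 6.25
E[B] = 0.33333333, Var(B) = 0.022222222
E[V²] = 6.25 + 2.5² = 12.5
E[B²] = 0.022222222 + 0.33333333² = 0.13333333
Var(Z) = 12.5*0.13333333 - (2.5*0.33333333)²
= 1.6666667 - 0.69444444 = 0.97222222

0.97222222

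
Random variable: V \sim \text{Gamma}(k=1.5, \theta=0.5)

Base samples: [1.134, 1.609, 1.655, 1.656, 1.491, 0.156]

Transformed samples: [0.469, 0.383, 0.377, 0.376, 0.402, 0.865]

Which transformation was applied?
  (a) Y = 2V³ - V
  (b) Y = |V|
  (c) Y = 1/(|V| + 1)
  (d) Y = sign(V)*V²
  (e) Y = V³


Checking option (c) Y = 1/(|V| + 1):
  V = 1.134 -> Y = 0.469 ✓
  V = 1.609 -> Y = 0.383 ✓
  V = 1.655 -> Y = 0.377 ✓
All samples match this transformation.

(c) 1/(|V| + 1)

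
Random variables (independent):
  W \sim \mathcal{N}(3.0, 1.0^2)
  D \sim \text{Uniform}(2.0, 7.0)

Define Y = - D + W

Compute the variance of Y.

For independent RVs: Var(aX + bY) = a²Var(X) + b²Var(Y)
Var(W) = 1
Var(D) = 2.0833333
Var(Y) = 1²*1 + (-1)²*2.0833333
= 1*1 + 1*2.0833333 = 3.0833333

3.0833333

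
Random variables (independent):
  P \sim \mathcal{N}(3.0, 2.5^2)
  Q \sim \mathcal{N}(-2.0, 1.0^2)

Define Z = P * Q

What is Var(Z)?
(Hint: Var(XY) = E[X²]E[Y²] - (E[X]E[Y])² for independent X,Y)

Var(XY) = E[X²]E[Y²] - (E[X]E[Y])²
E[P] = 3, Var(P) = 6.25
E[Q] = -2, Var(Q) = 1
E[P²] = 6.25 + 3² = 15.25
E[Q²] = 1 + (-2)² = 5
Var(Z) = 15.25*5 - (3*(-2))²
= 76.25 - 36 = 40.25

40.25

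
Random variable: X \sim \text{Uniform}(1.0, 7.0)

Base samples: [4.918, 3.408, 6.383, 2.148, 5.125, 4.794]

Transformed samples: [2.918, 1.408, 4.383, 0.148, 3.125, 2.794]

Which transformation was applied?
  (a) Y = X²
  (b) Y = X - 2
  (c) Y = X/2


Checking option (b) Y = X - 2:
  X = 4.918 -> Y = 2.918 ✓
  X = 3.408 -> Y = 1.408 ✓
  X = 6.383 -> Y = 4.383 ✓
All samples match this transformation.

(b) X - 2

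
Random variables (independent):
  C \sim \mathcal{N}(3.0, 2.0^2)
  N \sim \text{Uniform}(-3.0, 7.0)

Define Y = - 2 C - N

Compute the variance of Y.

For independent RVs: Var(aX + bY) = a²Var(X) + b²Var(Y)
Var(C) = 4
Var(N) = 8.3333333
Var(Y) = (-2)²*4 + (-1)²*8.3333333
= 4*4 + 1*8.3333333 = 24.333333

24.333333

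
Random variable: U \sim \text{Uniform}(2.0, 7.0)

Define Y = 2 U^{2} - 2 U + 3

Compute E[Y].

E[Y] = 2*E[U²] - 2*E[U] + 3
E[U] = 4.5
E[U²] = Var(U) + (E[U])² = 2.0833333 + 20.25 = 22.333333
E[Y] = 2*22.333333 - 2*4.5 + 3 = 38.666667

38.666667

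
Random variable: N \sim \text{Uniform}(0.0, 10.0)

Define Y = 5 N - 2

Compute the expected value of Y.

For Y = 5N - 2:
E[Y] = 5 * E[N] - 2
E[N] = (0 + 10)/2 = 5
E[Y] = 5 * 5 - 2 = 23

23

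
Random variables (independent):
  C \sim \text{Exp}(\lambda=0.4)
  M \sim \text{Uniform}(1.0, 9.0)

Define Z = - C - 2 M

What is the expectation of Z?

E[Z] = -1*E[C] - 2*E[M]
E[C] = 2.5
E[M] = 5
E[Z] = -1*2.5 - 2*5 = -12.5

-12.5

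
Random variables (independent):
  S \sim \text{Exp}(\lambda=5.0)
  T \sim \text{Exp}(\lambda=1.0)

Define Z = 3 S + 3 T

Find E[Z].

E[Z] = 3*E[S] + 3*E[T]
E[S] = 0.2
E[T] = 1
E[Z] = 3*0.2 + 3*1 = 3.6

3.6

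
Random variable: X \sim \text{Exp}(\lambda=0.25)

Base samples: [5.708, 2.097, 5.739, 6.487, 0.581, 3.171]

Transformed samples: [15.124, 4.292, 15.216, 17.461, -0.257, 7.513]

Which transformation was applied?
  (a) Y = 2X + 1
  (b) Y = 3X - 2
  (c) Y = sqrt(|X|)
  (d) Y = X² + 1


Checking option (b) Y = 3X - 2:
  X = 5.708 -> Y = 15.124 ✓
  X = 2.097 -> Y = 4.292 ✓
  X = 5.739 -> Y = 15.216 ✓
All samples match this transformation.

(b) 3X - 2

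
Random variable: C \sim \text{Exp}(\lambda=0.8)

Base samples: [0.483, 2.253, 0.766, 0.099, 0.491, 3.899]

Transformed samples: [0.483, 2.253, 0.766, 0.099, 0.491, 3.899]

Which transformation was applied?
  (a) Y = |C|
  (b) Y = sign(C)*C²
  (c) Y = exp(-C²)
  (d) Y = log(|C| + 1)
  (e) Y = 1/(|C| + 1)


Checking option (a) Y = |C|:
  C = 0.483 -> Y = 0.483 ✓
  C = 2.253 -> Y = 2.253 ✓
  C = 0.766 -> Y = 0.766 ✓
All samples match this transformation.

(a) |C|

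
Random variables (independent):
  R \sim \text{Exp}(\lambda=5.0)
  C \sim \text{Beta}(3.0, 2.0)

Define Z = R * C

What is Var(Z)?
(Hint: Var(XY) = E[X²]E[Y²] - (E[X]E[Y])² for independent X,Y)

Var(XY) = E[X²]E[Y²] - (E[X]E[Y])²
E[R] = 0.2, Var(R) = 0.04
E[C] = 0.6, Var(C) = 0.04
E[R²] = 0.04 + 0.2² = 0.08
E[C²] = 0.04 + 0.6² = 0.4
Var(Z) = 0.08*0.4 - (0.2*0.6)²
= 0.032 - 0.0144 = 0.0176

0.0176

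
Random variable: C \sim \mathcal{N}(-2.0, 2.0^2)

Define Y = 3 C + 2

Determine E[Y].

For Y = 3C + 2:
E[Y] = 3 * E[C] + 2
E[C] = -2.0 = -2
E[Y] = 3 * (-2) + 2 = -4

-4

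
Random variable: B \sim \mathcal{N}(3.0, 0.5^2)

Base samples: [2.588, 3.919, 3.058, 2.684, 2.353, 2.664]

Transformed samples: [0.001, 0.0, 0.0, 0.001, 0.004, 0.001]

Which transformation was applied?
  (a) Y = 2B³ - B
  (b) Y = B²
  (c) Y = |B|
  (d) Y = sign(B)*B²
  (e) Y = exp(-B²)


Checking option (e) Y = exp(-B²):
  B = 2.588 -> Y = 0.001 ✓
  B = 3.919 -> Y = 0.0 ✓
  B = 3.058 -> Y = 0.0 ✓
All samples match this transformation.

(e) exp(-B²)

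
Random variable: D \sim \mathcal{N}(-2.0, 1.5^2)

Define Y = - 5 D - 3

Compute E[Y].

For Y = -5D - 3:
E[Y] = -5 * E[D] - 3
E[D] = -2.0 = -2
E[Y] = -5 * (-2) - 3 = 7

7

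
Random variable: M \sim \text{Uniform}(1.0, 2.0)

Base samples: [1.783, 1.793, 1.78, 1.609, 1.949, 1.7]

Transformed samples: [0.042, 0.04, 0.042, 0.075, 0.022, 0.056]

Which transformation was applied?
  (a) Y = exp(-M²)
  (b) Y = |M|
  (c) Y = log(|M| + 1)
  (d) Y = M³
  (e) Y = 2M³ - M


Checking option (a) Y = exp(-M²):
  M = 1.783 -> Y = 0.042 ✓
  M = 1.793 -> Y = 0.04 ✓
  M = 1.78 -> Y = 0.042 ✓
All samples match this transformation.

(a) exp(-M²)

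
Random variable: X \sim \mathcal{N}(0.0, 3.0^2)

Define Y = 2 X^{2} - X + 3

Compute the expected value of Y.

E[Y] = 2*E[X²] - 1*E[X] + 3
E[X] = 0
E[X²] = Var(X) + (E[X])² = 9 + 0 = 9
E[Y] = 2*9 - 1*0 + 3 = 21

21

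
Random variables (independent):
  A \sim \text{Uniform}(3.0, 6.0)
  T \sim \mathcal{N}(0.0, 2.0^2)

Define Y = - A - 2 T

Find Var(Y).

For independent RVs: Var(aX + bY) = a²Var(X) + b²Var(Y)
Var(A) = 0.75
Var(T) = 4
Var(Y) = (-1)²*0.75 + (-2)²*4
= 1*0.75 + 4*4 = 16.75

16.75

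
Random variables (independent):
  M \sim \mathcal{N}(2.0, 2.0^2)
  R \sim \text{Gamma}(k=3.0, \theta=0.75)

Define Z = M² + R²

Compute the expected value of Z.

E[Z] = E[M²] + E[R²]
E[M²] = Var(M) + E[M]² = 4 + 4 = 8
E[R²] = Var(R) + E[R]² = 1.6875 + 5.0625 = 6.75
E[Z] = 8 + 6.75 = 14.75

14.75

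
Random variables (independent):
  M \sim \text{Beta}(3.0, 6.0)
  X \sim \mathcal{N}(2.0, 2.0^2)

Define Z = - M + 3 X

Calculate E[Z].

E[Z] = -1*E[M] + 3*E[X]
E[M] = 0.33333333
E[X] = 2
E[Z] = -1*0.33333333 + 3*2 = 5.6666667

5.6666667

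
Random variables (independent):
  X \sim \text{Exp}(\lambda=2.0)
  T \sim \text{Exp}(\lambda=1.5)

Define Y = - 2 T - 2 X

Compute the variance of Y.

For independent RVs: Var(aX + bY) = a²Var(X) + b²Var(Y)
Var(X) = 0.25
Var(T) = 0.44444444
Var(Y) = (-2)²*0.25 + (-2)²*0.44444444
= 4*0.25 + 4*0.44444444 = 2.7777778

2.7777778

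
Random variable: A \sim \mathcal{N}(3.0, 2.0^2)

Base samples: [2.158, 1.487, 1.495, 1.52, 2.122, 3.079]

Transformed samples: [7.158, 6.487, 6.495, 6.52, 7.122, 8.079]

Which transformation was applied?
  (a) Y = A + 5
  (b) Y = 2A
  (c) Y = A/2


Checking option (a) Y = A + 5:
  A = 2.158 -> Y = 7.158 ✓
  A = 1.487 -> Y = 6.487 ✓
  A = 1.495 -> Y = 6.495 ✓
All samples match this transformation.

(a) A + 5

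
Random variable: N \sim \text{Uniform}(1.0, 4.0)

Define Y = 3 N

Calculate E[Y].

For Y = 3N:
E[Y] = 3 * E[N]
E[N] = (1 + 4)/2 = 2.5
E[Y] = 3 * 2.5 = 7.5

7.5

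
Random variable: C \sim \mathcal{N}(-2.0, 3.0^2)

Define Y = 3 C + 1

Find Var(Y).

For Y = aC + b: Var(Y) = a² * Var(C)
Var(C) = 3.0^2 = 9
Var(Y) = 3² * 9 = 9 * 9 = 81

81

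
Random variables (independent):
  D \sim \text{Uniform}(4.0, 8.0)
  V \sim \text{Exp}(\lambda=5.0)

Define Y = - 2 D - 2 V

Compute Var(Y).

For independent RVs: Var(aX + bY) = a²Var(X) + b²Var(Y)
Var(D) = 1.3333333
Var(V) = 0.04
Var(Y) = (-2)²*1.3333333 + (-2)²*0.04
= 4*1.3333333 + 4*0.04 = 5.4933333

5.4933333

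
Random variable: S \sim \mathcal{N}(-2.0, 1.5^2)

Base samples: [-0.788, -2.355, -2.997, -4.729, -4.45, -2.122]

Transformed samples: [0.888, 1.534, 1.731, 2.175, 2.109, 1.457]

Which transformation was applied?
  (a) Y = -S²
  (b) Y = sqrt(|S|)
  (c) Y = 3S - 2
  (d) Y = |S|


Checking option (b) Y = sqrt(|S|):
  S = -0.788 -> Y = 0.888 ✓
  S = -2.355 -> Y = 1.534 ✓
  S = -2.997 -> Y = 1.731 ✓
All samples match this transformation.

(b) sqrt(|S|)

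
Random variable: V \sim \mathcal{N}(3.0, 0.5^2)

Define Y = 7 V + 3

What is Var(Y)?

For Y = aV + b: Var(Y) = a² * Var(V)
Var(V) = 0.5^2 = 0.25
Var(Y) = 7² * 0.25 = 49 * 0.25 = 12.25

12.25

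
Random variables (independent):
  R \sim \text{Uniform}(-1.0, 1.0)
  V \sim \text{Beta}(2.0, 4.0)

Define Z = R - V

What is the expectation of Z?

E[Z] = 1*E[R] - 1*E[V]
E[R] = 0
E[V] = 0.33333333
E[Z] = 1*0 - 1*0.33333333 = -0.33333333

-0.33333333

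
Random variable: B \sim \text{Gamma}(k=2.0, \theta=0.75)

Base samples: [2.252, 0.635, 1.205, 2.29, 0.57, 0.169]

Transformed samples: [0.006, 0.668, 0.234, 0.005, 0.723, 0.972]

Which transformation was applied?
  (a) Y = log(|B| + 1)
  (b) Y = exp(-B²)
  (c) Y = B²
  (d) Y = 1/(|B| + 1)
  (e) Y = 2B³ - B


Checking option (b) Y = exp(-B²):
  B = 2.252 -> Y = 0.006 ✓
  B = 0.635 -> Y = 0.668 ✓
  B = 1.205 -> Y = 0.234 ✓
All samples match this transformation.

(b) exp(-B²)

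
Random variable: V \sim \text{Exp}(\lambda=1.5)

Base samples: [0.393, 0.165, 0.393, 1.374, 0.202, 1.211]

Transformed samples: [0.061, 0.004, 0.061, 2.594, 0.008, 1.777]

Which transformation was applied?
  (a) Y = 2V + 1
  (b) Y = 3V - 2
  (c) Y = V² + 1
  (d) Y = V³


Checking option (d) Y = V³:
  V = 0.393 -> Y = 0.061 ✓
  V = 0.165 -> Y = 0.004 ✓
  V = 0.393 -> Y = 0.061 ✓
All samples match this transformation.

(d) V³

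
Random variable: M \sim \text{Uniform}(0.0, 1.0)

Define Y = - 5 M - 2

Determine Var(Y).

For Y = aM + b: Var(Y) = a² * Var(M)
Var(M) = (1 - 0)^2/12 = 0.083333333
Var(Y) = (-5)² * 0.083333333 = 25 * 0.083333333 = 2.0833333

2.0833333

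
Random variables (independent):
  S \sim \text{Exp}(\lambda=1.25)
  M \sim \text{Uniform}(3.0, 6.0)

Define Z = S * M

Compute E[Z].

For independent RVs: E[XY] = E[X]*E[Y]
E[S] = 0.8
E[M] = 4.5
E[Z] = 0.8 * 4.5 = 3.6

3.6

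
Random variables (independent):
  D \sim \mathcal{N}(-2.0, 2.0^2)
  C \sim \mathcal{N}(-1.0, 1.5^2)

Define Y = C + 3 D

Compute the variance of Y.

For independent RVs: Var(aX + bY) = a²Var(X) + b²Var(Y)
Var(D) = 4
Var(C) = 2.25
Var(Y) = 3²*4 + 1²*2.25
= 9*4 + 1*2.25 = 38.25

38.25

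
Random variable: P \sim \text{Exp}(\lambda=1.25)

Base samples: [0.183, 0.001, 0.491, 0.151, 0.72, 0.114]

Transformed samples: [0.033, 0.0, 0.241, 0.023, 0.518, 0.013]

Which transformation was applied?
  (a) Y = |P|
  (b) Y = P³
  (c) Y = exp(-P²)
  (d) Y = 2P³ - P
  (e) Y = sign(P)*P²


Checking option (e) Y = sign(P)*P²:
  P = 0.183 -> Y = 0.033 ✓
  P = 0.001 -> Y = 0.0 ✓
  P = 0.491 -> Y = 0.241 ✓
All samples match this transformation.

(e) sign(P)*P²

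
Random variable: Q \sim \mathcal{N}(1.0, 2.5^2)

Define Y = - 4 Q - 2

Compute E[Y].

For Y = -4Q - 2:
E[Y] = -4 * E[Q] - 2
E[Q] = 1.0 = 1
E[Y] = -4 * 1 - 2 = -6

-6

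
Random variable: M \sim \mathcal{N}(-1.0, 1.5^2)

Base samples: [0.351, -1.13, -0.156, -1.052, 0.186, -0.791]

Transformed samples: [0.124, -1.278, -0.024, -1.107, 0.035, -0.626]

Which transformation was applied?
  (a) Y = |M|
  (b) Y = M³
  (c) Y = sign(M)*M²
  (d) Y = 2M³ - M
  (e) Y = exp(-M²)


Checking option (c) Y = sign(M)*M²:
  M = 0.351 -> Y = 0.124 ✓
  M = -1.13 -> Y = -1.278 ✓
  M = -0.156 -> Y = -0.024 ✓
All samples match this transformation.

(c) sign(M)*M²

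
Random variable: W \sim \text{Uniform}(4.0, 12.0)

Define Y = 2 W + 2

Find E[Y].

For Y = 2W + 2:
E[Y] = 2 * E[W] + 2
E[W] = (4 + 12)/2 = 8
E[Y] = 2 * 8 + 2 = 18

18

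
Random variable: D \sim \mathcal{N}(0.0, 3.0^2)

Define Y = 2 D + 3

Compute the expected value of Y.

For Y = 2D + 3:
E[Y] = 2 * E[D] + 3
E[D] = 0.0 = 0
E[Y] = 2 * 0 + 3 = 3

3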